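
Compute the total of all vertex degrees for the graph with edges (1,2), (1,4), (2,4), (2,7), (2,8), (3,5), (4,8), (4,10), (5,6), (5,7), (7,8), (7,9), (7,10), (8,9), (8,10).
30 (handshake: sum of degrees = 2|E| = 2 x 15 = 30)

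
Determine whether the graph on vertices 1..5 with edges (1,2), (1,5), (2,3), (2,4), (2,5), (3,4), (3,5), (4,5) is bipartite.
No (odd cycle of length 3: 5 -> 1 -> 2 -> 5)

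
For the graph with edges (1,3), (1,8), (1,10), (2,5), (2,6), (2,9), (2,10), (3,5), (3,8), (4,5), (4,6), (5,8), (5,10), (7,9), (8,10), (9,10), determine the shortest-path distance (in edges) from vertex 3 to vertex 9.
3 (path: 3 -> 5 -> 10 -> 9, 3 edges)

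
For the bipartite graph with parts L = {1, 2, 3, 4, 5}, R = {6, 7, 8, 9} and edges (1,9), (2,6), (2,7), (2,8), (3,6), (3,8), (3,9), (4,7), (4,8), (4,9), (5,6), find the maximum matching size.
4 (matching: (1,9), (2,8), (3,6), (4,7); upper bound min(|L|,|R|) = min(5,4) = 4)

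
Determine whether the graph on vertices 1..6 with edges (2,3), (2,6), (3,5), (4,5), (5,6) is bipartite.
Yes. Partition: {1, 2, 5}, {3, 4, 6}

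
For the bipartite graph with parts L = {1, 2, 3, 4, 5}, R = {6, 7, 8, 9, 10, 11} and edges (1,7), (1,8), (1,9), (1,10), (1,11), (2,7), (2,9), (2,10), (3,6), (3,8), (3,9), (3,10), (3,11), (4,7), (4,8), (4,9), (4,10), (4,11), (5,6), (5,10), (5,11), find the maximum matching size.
5 (matching: (1,11), (2,7), (3,9), (4,8), (5,10); upper bound min(|L|,|R|) = min(5,6) = 5)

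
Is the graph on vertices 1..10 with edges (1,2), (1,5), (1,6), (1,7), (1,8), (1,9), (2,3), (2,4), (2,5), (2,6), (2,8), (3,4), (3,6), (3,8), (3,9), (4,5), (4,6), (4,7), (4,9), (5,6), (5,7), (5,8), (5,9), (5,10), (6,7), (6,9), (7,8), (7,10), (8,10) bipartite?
No (odd cycle of length 3: 7 -> 1 -> 6 -> 7)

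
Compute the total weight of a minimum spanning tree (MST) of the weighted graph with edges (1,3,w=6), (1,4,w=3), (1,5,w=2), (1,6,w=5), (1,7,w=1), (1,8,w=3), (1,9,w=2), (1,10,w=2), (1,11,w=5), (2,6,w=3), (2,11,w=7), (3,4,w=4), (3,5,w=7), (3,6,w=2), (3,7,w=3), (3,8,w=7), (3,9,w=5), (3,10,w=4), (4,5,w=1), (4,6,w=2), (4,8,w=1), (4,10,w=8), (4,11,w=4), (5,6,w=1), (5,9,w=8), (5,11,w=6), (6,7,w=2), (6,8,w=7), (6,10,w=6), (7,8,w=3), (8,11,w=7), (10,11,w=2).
17 (MST edges: (1,5,w=2), (1,7,w=1), (1,9,w=2), (1,10,w=2), (2,6,w=3), (3,6,w=2), (4,5,w=1), (4,8,w=1), (5,6,w=1), (10,11,w=2); sum of weights 2 + 1 + 2 + 2 + 3 + 2 + 1 + 1 + 1 + 2 = 17)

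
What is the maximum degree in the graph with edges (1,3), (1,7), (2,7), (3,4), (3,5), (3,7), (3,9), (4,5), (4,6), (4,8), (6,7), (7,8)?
5 (attained at vertices 3, 7)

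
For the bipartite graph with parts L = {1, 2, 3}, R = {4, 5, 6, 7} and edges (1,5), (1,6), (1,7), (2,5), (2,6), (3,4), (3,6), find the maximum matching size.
3 (matching: (1,7), (2,5), (3,6); upper bound min(|L|,|R|) = min(3,4) = 3)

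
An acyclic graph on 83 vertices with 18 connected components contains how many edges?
65 (Each of the 18 component trees on V_i vertices has V_i - 1 edges; summing gives V - C = 83 - 18 = 65)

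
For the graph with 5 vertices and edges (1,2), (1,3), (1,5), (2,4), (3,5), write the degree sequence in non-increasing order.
[3, 2, 2, 2, 1] (degrees: deg(1)=3, deg(2)=2, deg(3)=2, deg(4)=1, deg(5)=2)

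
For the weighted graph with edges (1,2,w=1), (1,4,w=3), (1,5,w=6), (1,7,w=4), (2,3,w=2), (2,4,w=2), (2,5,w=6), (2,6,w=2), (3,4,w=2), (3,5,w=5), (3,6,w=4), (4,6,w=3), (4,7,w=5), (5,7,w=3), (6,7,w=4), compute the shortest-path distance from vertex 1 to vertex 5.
6 (path: 1 -> 5; weights 6 = 6)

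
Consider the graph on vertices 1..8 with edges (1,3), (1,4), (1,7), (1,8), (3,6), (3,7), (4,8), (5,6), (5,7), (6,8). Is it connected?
No, it has 2 components: {1, 3, 4, 5, 6, 7, 8}, {2}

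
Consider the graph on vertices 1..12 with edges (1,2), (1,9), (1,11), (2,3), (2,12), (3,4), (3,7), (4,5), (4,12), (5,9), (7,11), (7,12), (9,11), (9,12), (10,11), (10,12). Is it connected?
No, it has 3 components: {1, 2, 3, 4, 5, 7, 9, 10, 11, 12}, {6}, {8}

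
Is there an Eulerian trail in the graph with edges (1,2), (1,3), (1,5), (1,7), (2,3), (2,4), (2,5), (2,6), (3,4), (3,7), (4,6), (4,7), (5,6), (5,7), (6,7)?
Yes (the graph is connected and exactly 2 vertices have odd degree: {2, 7}; any Eulerian path must start and end at those)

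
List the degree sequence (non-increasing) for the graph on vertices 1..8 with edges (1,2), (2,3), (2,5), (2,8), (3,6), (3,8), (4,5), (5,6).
[4, 3, 3, 2, 2, 1, 1, 0] (degrees: deg(1)=1, deg(2)=4, deg(3)=3, deg(4)=1, deg(5)=3, deg(6)=2, deg(7)=0, deg(8)=2)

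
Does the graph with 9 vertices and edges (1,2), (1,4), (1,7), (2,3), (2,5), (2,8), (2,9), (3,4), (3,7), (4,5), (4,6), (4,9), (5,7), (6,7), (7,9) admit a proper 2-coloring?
Yes. Partition: {1, 3, 5, 6, 8, 9}, {2, 4, 7}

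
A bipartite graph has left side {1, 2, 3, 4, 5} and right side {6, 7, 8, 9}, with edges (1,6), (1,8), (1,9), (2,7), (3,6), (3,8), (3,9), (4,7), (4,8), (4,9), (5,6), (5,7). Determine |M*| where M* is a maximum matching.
4 (matching: (1,9), (2,7), (3,8), (5,6); upper bound min(|L|,|R|) = min(5,4) = 4)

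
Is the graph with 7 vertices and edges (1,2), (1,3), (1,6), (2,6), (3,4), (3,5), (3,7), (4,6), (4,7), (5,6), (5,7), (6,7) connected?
Yes (BFS from 1 visits [1, 2, 3, 6, 4, 5, 7] — all 7 vertices reached)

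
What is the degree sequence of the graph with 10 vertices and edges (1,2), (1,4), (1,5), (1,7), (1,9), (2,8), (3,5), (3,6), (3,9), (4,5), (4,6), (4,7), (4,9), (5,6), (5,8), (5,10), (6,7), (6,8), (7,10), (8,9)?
[6, 5, 5, 5, 4, 4, 4, 3, 2, 2] (degrees: deg(1)=5, deg(2)=2, deg(3)=3, deg(4)=5, deg(5)=6, deg(6)=5, deg(7)=4, deg(8)=4, deg(9)=4, deg(10)=2)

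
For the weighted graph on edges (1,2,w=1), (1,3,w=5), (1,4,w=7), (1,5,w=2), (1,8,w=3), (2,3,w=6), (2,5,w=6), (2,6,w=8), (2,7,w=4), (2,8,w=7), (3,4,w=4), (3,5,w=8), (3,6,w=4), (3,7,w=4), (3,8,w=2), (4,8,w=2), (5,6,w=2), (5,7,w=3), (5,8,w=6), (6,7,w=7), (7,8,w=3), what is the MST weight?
15 (MST edges: (1,2,w=1), (1,5,w=2), (1,8,w=3), (3,8,w=2), (4,8,w=2), (5,6,w=2), (5,7,w=3); sum of weights 1 + 2 + 3 + 2 + 2 + 2 + 3 = 15)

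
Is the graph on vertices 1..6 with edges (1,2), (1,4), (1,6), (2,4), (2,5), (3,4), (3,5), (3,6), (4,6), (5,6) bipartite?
No (odd cycle of length 3: 4 -> 1 -> 6 -> 4)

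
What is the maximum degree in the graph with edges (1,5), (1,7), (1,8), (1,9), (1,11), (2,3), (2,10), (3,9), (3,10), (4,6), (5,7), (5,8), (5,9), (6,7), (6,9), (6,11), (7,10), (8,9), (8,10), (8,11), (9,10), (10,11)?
6 (attained at vertices 9, 10)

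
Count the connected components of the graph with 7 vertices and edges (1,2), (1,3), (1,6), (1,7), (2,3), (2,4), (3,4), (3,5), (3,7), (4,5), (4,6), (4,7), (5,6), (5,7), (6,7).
1 (components: {1, 2, 3, 4, 5, 6, 7})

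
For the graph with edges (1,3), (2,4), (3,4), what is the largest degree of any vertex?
2 (attained at vertices 3, 4)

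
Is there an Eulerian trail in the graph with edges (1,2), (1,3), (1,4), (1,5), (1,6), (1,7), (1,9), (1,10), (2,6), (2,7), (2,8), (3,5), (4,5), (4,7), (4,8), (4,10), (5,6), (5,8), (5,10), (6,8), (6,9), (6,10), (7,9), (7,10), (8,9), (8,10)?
Yes (the graph is connected and exactly 2 vertices have odd degree: {4, 7}; any Eulerian path must start and end at those)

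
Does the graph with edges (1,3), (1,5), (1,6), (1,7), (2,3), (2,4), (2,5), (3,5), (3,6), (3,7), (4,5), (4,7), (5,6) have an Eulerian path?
No (6 vertices have odd degree: {2, 3, 4, 5, 6, 7}; Eulerian path requires 0 or 2)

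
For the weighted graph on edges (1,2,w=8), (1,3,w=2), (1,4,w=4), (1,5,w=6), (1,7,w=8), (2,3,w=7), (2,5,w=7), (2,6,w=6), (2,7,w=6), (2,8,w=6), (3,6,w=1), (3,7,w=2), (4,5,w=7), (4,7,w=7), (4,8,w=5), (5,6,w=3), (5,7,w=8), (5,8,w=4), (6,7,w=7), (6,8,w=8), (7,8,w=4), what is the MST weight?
22 (MST edges: (1,3,w=2), (1,4,w=4), (2,7,w=6), (3,6,w=1), (3,7,w=2), (5,6,w=3), (5,8,w=4); sum of weights 2 + 4 + 6 + 1 + 2 + 3 + 4 = 22)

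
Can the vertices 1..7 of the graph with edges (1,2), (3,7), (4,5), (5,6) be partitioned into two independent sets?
Yes. Partition: {1, 3, 4, 6}, {2, 5, 7}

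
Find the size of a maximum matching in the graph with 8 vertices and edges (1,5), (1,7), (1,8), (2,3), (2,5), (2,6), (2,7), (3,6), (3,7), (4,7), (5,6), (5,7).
4 (matching: (1,8), (2,5), (3,6), (4,7); upper bound floor(n/2) = floor(8/2) = 4)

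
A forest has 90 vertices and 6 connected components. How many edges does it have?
84 (Each of the 6 component trees on V_i vertices has V_i - 1 edges; summing gives V - C = 90 - 6 = 84)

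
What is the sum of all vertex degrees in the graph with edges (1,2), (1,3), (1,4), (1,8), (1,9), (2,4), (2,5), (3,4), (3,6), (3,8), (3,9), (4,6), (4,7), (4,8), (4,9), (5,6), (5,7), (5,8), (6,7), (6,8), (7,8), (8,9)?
44 (handshake: sum of degrees = 2|E| = 2 x 22 = 44)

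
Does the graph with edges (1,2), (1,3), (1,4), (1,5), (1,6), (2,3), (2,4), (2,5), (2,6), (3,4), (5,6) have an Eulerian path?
No (6 vertices have odd degree: {1, 2, 3, 4, 5, 6}; Eulerian path requires 0 or 2)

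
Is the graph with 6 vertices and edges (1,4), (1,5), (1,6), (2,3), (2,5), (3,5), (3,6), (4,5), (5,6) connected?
Yes (BFS from 1 visits [1, 4, 5, 6, 2, 3] — all 6 vertices reached)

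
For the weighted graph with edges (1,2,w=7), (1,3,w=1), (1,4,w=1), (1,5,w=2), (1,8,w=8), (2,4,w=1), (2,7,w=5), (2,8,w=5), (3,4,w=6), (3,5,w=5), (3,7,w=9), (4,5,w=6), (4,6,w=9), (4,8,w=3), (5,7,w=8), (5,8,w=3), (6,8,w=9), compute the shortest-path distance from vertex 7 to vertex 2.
5 (path: 7 -> 2; weights 5 = 5)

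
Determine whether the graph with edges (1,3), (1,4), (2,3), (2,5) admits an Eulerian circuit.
No (2 vertices have odd degree: {4, 5}; Eulerian circuit requires 0)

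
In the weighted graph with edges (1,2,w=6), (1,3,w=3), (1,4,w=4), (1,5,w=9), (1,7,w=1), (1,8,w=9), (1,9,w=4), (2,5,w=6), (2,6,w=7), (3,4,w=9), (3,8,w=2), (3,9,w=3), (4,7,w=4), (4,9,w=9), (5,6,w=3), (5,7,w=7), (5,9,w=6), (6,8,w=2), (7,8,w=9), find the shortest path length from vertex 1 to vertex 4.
4 (path: 1 -> 4; weights 4 = 4)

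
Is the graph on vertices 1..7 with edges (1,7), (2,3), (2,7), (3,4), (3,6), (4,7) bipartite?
Yes. Partition: {1, 2, 4, 5, 6}, {3, 7}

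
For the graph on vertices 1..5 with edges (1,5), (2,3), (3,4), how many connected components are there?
2 (components: {1, 5}, {2, 3, 4})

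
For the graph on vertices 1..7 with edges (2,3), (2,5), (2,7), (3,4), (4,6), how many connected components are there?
2 (components: {1}, {2, 3, 4, 5, 6, 7})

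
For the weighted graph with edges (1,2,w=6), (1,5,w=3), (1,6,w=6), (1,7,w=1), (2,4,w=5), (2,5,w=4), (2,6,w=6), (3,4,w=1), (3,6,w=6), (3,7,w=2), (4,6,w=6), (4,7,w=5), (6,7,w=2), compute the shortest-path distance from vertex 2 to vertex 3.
6 (path: 2 -> 4 -> 3; weights 5 + 1 = 6)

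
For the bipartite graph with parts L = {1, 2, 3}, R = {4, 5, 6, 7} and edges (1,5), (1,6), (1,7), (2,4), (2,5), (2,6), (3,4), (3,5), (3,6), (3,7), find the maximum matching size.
3 (matching: (1,7), (2,6), (3,5); upper bound min(|L|,|R|) = min(3,4) = 3)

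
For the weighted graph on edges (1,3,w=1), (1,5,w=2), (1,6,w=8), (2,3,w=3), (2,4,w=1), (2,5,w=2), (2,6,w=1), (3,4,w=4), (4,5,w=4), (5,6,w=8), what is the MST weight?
7 (MST edges: (1,3,w=1), (1,5,w=2), (2,4,w=1), (2,5,w=2), (2,6,w=1); sum of weights 1 + 2 + 1 + 2 + 1 = 7)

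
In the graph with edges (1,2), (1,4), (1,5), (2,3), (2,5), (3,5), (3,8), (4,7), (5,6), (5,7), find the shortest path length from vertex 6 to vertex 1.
2 (path: 6 -> 5 -> 1, 2 edges)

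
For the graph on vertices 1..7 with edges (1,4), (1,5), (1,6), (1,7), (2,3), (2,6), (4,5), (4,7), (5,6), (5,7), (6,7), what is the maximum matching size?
3 (matching: (1,7), (2,6), (4,5); upper bound floor(n/2) = floor(7/2) = 3)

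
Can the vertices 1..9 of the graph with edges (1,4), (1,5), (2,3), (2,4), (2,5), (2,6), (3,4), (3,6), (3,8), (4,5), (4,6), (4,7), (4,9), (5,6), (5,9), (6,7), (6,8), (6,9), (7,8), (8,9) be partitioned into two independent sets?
No (odd cycle of length 3: 4 -> 1 -> 5 -> 4)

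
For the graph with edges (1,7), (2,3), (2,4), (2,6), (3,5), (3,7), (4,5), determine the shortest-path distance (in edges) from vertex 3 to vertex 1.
2 (path: 3 -> 7 -> 1, 2 edges)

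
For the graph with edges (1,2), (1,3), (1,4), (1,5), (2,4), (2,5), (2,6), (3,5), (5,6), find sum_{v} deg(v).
18 (handshake: sum of degrees = 2|E| = 2 x 9 = 18)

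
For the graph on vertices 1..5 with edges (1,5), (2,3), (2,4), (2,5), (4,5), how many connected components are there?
1 (components: {1, 2, 3, 4, 5})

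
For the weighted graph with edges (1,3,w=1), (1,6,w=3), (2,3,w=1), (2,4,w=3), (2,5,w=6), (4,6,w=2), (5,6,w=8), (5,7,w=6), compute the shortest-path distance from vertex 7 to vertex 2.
12 (path: 7 -> 5 -> 2; weights 6 + 6 = 12)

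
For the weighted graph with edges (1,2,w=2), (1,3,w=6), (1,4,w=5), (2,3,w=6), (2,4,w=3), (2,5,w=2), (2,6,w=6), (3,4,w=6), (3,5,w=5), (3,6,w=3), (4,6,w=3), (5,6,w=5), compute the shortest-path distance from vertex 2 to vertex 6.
6 (path: 2 -> 6; weights 6 = 6)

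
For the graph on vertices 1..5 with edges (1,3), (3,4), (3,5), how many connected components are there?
2 (components: {1, 3, 4, 5}, {2})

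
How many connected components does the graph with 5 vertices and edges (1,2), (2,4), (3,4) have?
2 (components: {1, 2, 3, 4}, {5})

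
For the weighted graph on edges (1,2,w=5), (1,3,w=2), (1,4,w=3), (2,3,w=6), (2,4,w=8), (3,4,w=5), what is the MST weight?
10 (MST edges: (1,2,w=5), (1,3,w=2), (1,4,w=3); sum of weights 5 + 2 + 3 = 10)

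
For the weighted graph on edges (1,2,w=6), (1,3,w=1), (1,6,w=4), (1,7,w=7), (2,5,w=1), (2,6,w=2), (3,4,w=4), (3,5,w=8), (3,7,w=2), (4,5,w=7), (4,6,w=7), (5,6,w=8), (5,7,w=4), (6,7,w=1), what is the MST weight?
11 (MST edges: (1,3,w=1), (2,5,w=1), (2,6,w=2), (3,4,w=4), (3,7,w=2), (6,7,w=1); sum of weights 1 + 1 + 2 + 4 + 2 + 1 = 11)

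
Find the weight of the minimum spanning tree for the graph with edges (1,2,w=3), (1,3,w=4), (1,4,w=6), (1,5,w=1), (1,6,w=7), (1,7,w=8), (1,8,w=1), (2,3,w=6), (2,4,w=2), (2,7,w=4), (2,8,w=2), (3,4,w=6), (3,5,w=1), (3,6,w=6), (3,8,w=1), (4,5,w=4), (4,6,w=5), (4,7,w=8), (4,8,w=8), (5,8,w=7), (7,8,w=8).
16 (MST edges: (1,5,w=1), (1,8,w=1), (2,4,w=2), (2,7,w=4), (2,8,w=2), (3,5,w=1), (4,6,w=5); sum of weights 1 + 1 + 2 + 4 + 2 + 1 + 5 = 16)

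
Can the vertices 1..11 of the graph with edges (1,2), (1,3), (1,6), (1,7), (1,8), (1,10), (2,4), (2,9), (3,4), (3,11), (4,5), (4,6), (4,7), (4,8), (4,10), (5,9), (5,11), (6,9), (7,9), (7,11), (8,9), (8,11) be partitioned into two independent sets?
Yes. Partition: {1, 4, 9, 11}, {2, 3, 5, 6, 7, 8, 10}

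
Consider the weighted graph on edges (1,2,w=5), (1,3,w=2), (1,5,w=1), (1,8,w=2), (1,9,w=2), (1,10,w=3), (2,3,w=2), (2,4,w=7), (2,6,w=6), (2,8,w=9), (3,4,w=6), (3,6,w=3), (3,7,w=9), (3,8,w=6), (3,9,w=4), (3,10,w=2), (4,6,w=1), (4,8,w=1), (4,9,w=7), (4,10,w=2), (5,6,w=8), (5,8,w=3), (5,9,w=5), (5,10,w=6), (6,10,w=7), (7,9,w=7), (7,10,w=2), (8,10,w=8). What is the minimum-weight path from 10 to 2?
4 (path: 10 -> 3 -> 2; weights 2 + 2 = 4)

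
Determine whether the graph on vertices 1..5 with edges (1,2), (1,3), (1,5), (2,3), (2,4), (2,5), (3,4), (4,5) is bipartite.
No (odd cycle of length 3: 2 -> 1 -> 5 -> 2)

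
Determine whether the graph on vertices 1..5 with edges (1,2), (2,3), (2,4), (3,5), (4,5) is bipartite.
Yes. Partition: {1, 3, 4}, {2, 5}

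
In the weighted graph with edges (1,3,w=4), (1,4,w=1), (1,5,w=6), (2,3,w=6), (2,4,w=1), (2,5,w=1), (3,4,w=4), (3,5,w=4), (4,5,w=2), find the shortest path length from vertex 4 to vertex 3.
4 (path: 4 -> 3; weights 4 = 4)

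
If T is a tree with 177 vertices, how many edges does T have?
176 (A tree on V vertices has V - 1 edges, so 177 - 1 = 176)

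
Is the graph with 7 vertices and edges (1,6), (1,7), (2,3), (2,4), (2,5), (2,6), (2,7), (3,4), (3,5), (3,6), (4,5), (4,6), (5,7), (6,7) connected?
Yes (BFS from 1 visits [1, 6, 7, 2, 3, 4, 5] — all 7 vertices reached)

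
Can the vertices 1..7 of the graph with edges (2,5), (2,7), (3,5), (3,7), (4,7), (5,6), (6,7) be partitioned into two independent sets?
Yes. Partition: {1, 2, 3, 4, 6}, {5, 7}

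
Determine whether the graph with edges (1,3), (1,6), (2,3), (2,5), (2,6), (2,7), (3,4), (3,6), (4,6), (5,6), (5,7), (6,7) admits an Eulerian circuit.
No (2 vertices have odd degree: {5, 7}; Eulerian circuit requires 0)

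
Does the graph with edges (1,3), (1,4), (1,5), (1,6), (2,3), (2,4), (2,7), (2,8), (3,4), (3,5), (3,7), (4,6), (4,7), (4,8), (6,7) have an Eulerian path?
Yes (the graph is connected and exactly 2 vertices have odd degree: {3, 6}; any Eulerian path must start and end at those)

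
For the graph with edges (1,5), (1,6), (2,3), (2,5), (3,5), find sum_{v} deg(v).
10 (handshake: sum of degrees = 2|E| = 2 x 5 = 10)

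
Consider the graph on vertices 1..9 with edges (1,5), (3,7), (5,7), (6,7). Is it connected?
No, it has 5 components: {1, 3, 5, 6, 7}, {2}, {4}, {8}, {9}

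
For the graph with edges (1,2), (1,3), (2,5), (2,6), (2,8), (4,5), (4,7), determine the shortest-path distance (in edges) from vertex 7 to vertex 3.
5 (path: 7 -> 4 -> 5 -> 2 -> 1 -> 3, 5 edges)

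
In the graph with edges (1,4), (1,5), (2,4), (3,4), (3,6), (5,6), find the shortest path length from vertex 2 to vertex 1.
2 (path: 2 -> 4 -> 1, 2 edges)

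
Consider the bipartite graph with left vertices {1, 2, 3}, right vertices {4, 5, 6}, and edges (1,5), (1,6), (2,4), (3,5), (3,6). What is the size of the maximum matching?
3 (matching: (1,6), (2,4), (3,5); upper bound min(|L|,|R|) = min(3,3) = 3)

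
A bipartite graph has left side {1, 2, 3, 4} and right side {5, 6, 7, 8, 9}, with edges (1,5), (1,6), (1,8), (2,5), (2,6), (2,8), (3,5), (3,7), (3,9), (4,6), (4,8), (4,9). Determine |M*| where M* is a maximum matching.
4 (matching: (1,8), (2,6), (3,7), (4,9); upper bound min(|L|,|R|) = min(4,5) = 4)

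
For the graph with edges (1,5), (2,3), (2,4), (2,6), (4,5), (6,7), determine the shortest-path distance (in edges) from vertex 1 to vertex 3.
4 (path: 1 -> 5 -> 4 -> 2 -> 3, 4 edges)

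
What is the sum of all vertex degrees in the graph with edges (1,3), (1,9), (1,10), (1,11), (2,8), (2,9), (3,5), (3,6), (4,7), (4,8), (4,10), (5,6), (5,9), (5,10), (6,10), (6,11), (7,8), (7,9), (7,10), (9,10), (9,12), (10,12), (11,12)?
46 (handshake: sum of degrees = 2|E| = 2 x 23 = 46)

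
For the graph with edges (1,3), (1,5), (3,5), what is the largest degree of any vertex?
2 (attained at vertices 1, 3, 5)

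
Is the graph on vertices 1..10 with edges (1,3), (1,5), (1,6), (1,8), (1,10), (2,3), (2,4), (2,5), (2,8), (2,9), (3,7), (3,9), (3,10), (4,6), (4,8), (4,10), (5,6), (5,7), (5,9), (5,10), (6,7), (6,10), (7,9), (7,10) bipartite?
No (odd cycle of length 3: 5 -> 1 -> 6 -> 5)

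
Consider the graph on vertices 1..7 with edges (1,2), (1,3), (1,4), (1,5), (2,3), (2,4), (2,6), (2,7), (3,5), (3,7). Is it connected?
Yes (BFS from 1 visits [1, 2, 3, 4, 5, 6, 7] — all 7 vertices reached)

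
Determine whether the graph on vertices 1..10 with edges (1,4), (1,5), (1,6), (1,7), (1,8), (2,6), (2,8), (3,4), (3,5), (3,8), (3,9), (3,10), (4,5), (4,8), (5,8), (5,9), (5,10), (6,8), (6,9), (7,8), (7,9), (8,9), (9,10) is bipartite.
No (odd cycle of length 3: 5 -> 1 -> 4 -> 5)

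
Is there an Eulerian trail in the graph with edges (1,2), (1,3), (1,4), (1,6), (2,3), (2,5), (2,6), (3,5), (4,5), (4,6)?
No (4 vertices have odd degree: {3, 4, 5, 6}; Eulerian path requires 0 or 2)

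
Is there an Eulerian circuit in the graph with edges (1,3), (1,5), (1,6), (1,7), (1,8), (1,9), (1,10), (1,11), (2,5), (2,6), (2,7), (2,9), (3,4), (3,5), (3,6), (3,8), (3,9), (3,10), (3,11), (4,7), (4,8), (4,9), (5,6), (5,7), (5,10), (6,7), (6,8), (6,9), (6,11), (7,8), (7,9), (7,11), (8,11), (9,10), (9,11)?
Yes (the graph is connected and all 11 vertices have even degree)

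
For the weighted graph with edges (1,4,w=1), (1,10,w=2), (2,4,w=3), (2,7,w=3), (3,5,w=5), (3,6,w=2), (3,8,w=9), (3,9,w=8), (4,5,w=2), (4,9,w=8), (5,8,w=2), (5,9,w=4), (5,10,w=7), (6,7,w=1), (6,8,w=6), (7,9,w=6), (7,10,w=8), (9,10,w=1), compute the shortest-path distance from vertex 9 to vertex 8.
6 (path: 9 -> 5 -> 8; weights 4 + 2 = 6)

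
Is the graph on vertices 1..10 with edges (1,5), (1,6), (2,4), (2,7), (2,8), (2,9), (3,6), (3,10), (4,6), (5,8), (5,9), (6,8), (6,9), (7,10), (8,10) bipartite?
Yes. Partition: {1, 3, 4, 7, 8, 9}, {2, 5, 6, 10}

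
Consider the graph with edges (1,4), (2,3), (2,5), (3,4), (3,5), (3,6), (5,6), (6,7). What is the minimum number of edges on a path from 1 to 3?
2 (path: 1 -> 4 -> 3, 2 edges)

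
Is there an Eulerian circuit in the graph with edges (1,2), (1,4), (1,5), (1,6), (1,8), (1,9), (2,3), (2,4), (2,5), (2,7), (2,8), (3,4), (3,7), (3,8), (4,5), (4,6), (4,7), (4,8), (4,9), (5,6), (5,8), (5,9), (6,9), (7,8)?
Yes (the graph is connected and all 9 vertices have even degree)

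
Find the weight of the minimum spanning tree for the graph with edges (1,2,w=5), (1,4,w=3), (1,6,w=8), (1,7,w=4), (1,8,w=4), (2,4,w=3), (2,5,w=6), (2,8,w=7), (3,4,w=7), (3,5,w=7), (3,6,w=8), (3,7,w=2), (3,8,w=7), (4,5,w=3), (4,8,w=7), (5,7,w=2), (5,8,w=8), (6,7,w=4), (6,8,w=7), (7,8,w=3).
20 (MST edges: (1,4,w=3), (2,4,w=3), (3,7,w=2), (4,5,w=3), (5,7,w=2), (6,7,w=4), (7,8,w=3); sum of weights 3 + 3 + 2 + 3 + 2 + 4 + 3 = 20)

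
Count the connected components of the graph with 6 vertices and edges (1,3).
5 (components: {1, 3}, {2}, {4}, {5}, {6})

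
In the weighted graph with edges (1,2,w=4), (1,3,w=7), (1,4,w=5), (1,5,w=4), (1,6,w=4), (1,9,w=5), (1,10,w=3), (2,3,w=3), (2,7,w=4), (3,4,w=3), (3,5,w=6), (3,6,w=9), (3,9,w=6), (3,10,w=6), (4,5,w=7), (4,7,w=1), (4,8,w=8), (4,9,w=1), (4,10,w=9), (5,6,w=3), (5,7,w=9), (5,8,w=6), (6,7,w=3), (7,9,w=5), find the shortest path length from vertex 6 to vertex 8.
9 (path: 6 -> 5 -> 8; weights 3 + 6 = 9)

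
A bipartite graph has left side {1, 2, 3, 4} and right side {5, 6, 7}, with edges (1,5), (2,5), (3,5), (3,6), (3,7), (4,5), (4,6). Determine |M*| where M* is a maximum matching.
3 (matching: (1,5), (3,7), (4,6); upper bound min(|L|,|R|) = min(4,3) = 3)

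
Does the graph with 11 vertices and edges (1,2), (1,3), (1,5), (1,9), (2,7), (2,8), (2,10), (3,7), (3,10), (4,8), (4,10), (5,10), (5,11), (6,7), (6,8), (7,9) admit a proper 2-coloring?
Yes. Partition: {1, 7, 8, 10, 11}, {2, 3, 4, 5, 6, 9}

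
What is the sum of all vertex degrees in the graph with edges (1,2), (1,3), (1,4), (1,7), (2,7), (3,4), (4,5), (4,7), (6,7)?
18 (handshake: sum of degrees = 2|E| = 2 x 9 = 18)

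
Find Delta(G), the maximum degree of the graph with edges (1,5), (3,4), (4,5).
2 (attained at vertices 4, 5)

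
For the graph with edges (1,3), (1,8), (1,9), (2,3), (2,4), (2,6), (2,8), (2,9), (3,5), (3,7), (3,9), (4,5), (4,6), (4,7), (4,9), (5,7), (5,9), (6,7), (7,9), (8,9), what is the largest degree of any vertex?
7 (attained at vertex 9)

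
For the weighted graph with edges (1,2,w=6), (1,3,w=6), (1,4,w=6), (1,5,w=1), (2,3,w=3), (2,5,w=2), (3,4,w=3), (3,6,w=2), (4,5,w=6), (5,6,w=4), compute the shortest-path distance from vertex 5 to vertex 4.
6 (path: 5 -> 4; weights 6 = 6)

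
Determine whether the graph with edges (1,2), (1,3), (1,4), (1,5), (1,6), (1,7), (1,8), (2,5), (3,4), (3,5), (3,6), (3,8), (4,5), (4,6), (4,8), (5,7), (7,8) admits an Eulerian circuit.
No (6 vertices have odd degree: {1, 3, 4, 5, 6, 7}; Eulerian circuit requires 0)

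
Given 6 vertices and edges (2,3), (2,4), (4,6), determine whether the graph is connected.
No, it has 3 components: {1}, {2, 3, 4, 6}, {5}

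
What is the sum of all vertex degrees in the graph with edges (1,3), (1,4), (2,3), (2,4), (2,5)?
10 (handshake: sum of degrees = 2|E| = 2 x 5 = 10)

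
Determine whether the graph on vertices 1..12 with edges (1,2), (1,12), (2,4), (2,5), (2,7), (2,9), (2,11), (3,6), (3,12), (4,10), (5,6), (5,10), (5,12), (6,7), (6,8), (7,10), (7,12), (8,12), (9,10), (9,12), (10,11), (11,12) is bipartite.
Yes. Partition: {1, 3, 4, 5, 7, 8, 9, 11}, {2, 6, 10, 12}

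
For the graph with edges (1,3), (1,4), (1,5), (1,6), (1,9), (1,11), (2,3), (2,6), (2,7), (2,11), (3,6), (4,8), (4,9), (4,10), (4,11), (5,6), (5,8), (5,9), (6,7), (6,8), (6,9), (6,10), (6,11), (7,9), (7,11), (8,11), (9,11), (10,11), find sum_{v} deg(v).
56 (handshake: sum of degrees = 2|E| = 2 x 28 = 56)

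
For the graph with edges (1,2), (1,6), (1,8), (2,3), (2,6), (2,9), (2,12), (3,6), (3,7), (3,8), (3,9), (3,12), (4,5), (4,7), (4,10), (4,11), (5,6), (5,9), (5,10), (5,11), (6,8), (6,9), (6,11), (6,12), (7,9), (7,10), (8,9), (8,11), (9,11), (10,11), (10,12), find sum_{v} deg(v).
62 (handshake: sum of degrees = 2|E| = 2 x 31 = 62)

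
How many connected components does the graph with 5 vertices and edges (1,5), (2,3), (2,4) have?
2 (components: {1, 5}, {2, 3, 4})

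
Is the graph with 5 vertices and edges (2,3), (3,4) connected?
No, it has 3 components: {1}, {2, 3, 4}, {5}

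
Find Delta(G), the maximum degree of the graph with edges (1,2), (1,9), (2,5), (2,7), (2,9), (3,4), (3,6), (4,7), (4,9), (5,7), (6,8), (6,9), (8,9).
5 (attained at vertex 9)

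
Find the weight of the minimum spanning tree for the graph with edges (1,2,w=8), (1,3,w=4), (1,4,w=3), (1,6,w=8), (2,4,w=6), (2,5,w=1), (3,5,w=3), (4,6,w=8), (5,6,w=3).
14 (MST edges: (1,3,w=4), (1,4,w=3), (2,5,w=1), (3,5,w=3), (5,6,w=3); sum of weights 4 + 3 + 1 + 3 + 3 = 14)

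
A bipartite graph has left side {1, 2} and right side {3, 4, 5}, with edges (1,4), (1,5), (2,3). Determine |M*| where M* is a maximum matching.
2 (matching: (1,5), (2,3); upper bound min(|L|,|R|) = min(2,3) = 2)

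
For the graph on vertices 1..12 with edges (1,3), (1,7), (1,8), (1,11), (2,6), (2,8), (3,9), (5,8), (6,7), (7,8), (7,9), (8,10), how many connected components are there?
3 (components: {1, 2, 3, 5, 6, 7, 8, 9, 10, 11}, {4}, {12})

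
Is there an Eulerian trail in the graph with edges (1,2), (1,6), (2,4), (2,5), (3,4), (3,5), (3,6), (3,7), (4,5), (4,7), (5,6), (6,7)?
Yes (the graph is connected and exactly 2 vertices have odd degree: {2, 7}; any Eulerian path must start and end at those)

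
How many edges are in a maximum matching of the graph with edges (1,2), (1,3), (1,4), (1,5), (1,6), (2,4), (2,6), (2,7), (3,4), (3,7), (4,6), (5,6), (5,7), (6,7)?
3 (matching: (1,5), (2,4), (6,7); upper bound floor(n/2) = floor(7/2) = 3)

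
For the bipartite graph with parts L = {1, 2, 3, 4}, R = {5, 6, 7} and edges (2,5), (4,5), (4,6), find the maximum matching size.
2 (matching: (2,5), (4,6); upper bound min(|L|,|R|) = min(4,3) = 3)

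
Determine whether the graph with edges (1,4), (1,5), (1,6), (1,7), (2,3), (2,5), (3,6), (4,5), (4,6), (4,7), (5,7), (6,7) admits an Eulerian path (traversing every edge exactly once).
Yes — and in fact it has an Eulerian circuit (the graph is connected and all 7 vertices have even degree)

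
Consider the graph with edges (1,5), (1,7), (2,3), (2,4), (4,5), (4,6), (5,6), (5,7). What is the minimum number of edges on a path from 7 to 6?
2 (path: 7 -> 5 -> 6, 2 edges)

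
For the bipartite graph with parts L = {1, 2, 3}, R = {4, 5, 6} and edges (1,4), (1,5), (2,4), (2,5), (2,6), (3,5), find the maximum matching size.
3 (matching: (1,4), (2,6), (3,5); upper bound min(|L|,|R|) = min(3,3) = 3)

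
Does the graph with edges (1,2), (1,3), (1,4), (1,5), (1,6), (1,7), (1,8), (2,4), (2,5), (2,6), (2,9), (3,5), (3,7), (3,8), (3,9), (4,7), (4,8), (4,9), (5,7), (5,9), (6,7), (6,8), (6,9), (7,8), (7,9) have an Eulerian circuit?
No (8 vertices have odd degree: {1, 2, 3, 4, 5, 6, 7, 8}; Eulerian circuit requires 0)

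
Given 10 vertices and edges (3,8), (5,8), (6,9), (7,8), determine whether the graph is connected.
No, it has 6 components: {1}, {2}, {3, 5, 7, 8}, {4}, {6, 9}, {10}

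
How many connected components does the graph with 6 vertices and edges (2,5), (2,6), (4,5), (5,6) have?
3 (components: {1}, {2, 4, 5, 6}, {3})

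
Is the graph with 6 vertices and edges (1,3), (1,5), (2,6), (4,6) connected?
No, it has 2 components: {1, 3, 5}, {2, 4, 6}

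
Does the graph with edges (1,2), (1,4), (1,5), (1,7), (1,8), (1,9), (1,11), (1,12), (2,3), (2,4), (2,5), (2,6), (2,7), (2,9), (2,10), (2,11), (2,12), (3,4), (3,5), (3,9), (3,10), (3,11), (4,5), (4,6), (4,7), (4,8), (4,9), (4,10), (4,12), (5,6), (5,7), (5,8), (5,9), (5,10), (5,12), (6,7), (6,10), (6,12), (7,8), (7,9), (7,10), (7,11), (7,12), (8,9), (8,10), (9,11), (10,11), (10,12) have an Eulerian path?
Yes (the graph is connected and exactly 2 vertices have odd degree: {10, 12}; any Eulerian path must start and end at those)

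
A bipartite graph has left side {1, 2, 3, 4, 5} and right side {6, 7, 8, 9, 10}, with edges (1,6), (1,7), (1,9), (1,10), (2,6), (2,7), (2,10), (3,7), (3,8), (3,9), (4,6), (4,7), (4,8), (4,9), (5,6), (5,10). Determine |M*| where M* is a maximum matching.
5 (matching: (1,10), (2,7), (3,9), (4,8), (5,6); upper bound min(|L|,|R|) = min(5,5) = 5)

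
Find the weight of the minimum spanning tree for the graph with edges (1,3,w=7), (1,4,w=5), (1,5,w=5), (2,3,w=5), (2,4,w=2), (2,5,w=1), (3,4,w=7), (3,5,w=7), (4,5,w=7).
13 (MST edges: (1,4,w=5), (2,3,w=5), (2,4,w=2), (2,5,w=1); sum of weights 5 + 5 + 2 + 1 = 13)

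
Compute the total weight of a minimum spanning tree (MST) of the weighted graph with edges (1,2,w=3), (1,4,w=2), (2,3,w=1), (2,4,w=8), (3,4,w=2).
5 (MST edges: (1,4,w=2), (2,3,w=1), (3,4,w=2); sum of weights 2 + 1 + 2 = 5)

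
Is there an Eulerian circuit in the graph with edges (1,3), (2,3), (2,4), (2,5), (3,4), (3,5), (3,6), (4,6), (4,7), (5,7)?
No (4 vertices have odd degree: {1, 2, 3, 5}; Eulerian circuit requires 0)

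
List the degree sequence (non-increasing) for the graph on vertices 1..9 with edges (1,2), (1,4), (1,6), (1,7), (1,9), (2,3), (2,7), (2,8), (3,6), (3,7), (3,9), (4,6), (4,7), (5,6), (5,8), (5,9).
[5, 4, 4, 4, 4, 3, 3, 3, 2] (degrees: deg(1)=5, deg(2)=4, deg(3)=4, deg(4)=3, deg(5)=3, deg(6)=4, deg(7)=4, deg(8)=2, deg(9)=3)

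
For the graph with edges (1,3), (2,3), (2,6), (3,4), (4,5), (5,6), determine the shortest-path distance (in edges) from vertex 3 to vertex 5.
2 (path: 3 -> 4 -> 5, 2 edges)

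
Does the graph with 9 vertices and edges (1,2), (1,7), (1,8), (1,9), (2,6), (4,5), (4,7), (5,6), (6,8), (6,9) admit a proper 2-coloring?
Yes. Partition: {1, 3, 4, 6}, {2, 5, 7, 8, 9}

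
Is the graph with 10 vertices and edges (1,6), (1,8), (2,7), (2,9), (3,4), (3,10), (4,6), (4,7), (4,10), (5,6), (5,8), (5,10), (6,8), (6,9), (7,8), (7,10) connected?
Yes (BFS from 1 visits [1, 6, 8, 4, 5, 9, 7, 3, 10, 2] — all 10 vertices reached)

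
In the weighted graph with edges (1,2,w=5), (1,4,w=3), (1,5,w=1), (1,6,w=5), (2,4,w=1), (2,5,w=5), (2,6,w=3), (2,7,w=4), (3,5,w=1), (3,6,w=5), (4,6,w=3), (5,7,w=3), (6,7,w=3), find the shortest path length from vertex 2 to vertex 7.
4 (path: 2 -> 7; weights 4 = 4)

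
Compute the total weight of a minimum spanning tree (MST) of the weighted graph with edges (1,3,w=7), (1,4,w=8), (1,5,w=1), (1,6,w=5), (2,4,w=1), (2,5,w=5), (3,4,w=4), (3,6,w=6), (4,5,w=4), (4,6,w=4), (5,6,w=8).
14 (MST edges: (1,5,w=1), (2,4,w=1), (3,4,w=4), (4,5,w=4), (4,6,w=4); sum of weights 1 + 1 + 4 + 4 + 4 = 14)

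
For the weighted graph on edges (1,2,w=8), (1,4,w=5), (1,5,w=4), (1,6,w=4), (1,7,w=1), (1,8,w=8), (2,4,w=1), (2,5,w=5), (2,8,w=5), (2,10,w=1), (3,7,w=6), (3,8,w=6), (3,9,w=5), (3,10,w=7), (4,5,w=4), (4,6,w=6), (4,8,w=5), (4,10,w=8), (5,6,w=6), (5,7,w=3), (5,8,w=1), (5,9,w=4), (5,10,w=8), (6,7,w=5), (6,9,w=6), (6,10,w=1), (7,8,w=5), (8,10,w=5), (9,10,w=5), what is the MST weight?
21 (MST edges: (1,6,w=4), (1,7,w=1), (2,4,w=1), (2,10,w=1), (3,9,w=5), (5,7,w=3), (5,8,w=1), (5,9,w=4), (6,10,w=1); sum of weights 4 + 1 + 1 + 1 + 5 + 3 + 1 + 4 + 1 = 21)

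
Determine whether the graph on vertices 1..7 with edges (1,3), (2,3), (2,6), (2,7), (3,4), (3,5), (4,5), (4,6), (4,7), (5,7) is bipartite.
No (odd cycle of length 3: 5 -> 3 -> 4 -> 5)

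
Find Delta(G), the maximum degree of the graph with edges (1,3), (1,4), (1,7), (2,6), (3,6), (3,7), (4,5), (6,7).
3 (attained at vertices 1, 3, 6, 7)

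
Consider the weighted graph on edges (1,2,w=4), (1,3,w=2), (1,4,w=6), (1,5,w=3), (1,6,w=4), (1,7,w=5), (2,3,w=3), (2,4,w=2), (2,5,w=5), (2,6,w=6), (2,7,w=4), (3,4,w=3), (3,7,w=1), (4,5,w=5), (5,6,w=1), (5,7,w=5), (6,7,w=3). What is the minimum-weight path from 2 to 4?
2 (path: 2 -> 4; weights 2 = 2)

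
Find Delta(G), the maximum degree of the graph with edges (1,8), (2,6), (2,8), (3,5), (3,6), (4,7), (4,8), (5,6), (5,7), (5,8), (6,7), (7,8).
5 (attained at vertex 8)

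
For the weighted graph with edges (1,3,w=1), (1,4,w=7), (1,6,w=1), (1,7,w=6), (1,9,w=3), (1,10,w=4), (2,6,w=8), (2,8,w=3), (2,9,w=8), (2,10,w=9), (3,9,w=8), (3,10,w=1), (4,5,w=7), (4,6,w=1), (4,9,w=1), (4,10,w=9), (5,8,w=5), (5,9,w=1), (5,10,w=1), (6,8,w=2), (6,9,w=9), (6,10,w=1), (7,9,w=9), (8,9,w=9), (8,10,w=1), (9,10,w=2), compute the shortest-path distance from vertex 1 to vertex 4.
2 (path: 1 -> 6 -> 4; weights 1 + 1 = 2)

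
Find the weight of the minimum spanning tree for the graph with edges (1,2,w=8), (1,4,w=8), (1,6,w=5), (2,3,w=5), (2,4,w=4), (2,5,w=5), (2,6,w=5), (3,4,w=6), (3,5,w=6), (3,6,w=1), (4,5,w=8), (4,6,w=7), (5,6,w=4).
19 (MST edges: (1,6,w=5), (2,3,w=5), (2,4,w=4), (3,6,w=1), (5,6,w=4); sum of weights 5 + 5 + 4 + 1 + 4 = 19)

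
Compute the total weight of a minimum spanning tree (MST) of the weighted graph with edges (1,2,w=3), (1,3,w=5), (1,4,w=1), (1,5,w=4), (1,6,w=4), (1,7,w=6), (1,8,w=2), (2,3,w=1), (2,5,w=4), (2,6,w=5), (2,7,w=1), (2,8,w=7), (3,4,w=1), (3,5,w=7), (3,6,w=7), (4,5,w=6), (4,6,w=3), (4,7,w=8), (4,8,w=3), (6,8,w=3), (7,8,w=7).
13 (MST edges: (1,4,w=1), (1,5,w=4), (1,8,w=2), (2,3,w=1), (2,7,w=1), (3,4,w=1), (4,6,w=3); sum of weights 1 + 4 + 2 + 1 + 1 + 1 + 3 = 13)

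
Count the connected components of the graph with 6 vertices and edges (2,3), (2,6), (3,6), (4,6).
3 (components: {1}, {2, 3, 4, 6}, {5})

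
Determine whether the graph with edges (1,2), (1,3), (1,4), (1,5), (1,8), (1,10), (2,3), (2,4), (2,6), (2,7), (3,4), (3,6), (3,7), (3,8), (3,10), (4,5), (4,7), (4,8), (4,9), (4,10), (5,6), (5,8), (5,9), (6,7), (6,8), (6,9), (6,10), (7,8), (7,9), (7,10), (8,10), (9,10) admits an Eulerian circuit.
No (8 vertices have odd degree: {2, 3, 5, 6, 7, 8, 9, 10}; Eulerian circuit requires 0)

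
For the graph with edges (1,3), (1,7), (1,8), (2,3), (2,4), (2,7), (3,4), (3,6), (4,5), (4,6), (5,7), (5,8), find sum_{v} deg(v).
24 (handshake: sum of degrees = 2|E| = 2 x 12 = 24)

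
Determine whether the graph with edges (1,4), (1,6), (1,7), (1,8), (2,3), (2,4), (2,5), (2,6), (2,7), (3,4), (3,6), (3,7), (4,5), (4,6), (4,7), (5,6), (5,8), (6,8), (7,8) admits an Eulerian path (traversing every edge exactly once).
Yes (the graph is connected and exactly 2 vertices have odd degree: {2, 7}; any Eulerian path must start and end at those)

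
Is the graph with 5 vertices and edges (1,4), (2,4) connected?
No, it has 3 components: {1, 2, 4}, {3}, {5}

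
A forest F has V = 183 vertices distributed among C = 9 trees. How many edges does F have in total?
174 (Each of the 9 component trees on V_i vertices has V_i - 1 edges; summing gives V - C = 183 - 9 = 174)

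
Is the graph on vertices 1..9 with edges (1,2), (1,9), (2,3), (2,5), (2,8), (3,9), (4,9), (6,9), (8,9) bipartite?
Yes. Partition: {1, 3, 4, 5, 6, 7, 8}, {2, 9}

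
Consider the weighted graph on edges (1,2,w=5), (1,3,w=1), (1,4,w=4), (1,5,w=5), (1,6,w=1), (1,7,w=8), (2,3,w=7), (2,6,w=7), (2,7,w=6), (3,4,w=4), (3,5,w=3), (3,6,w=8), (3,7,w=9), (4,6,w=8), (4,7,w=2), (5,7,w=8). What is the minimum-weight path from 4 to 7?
2 (path: 4 -> 7; weights 2 = 2)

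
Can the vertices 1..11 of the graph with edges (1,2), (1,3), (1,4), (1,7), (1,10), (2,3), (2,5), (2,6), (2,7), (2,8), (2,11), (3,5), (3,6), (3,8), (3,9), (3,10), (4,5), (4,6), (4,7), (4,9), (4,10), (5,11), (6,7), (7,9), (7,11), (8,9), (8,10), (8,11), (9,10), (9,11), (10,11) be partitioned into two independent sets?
No (odd cycle of length 3: 7 -> 1 -> 2 -> 7)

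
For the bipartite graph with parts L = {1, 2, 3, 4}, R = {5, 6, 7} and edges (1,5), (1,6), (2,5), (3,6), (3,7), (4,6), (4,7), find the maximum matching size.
3 (matching: (1,6), (2,5), (3,7); upper bound min(|L|,|R|) = min(4,3) = 3)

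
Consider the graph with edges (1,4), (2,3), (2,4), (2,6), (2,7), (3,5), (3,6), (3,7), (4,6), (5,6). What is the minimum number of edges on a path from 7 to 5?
2 (path: 7 -> 3 -> 5, 2 edges)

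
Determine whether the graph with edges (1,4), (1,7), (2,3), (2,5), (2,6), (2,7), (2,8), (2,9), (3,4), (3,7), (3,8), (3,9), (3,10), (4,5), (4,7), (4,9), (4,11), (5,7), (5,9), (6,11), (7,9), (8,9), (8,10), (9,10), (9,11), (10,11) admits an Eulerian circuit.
Yes (the graph is connected and all 11 vertices have even degree)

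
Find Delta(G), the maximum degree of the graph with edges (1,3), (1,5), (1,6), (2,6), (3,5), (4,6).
3 (attained at vertices 1, 6)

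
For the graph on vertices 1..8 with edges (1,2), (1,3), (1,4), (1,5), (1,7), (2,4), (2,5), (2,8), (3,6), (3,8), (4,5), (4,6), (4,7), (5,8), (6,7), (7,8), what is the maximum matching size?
4 (matching: (1,5), (2,8), (3,6), (4,7); upper bound floor(n/2) = floor(8/2) = 4)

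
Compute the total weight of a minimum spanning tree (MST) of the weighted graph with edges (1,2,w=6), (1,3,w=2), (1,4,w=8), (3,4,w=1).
9 (MST edges: (1,2,w=6), (1,3,w=2), (3,4,w=1); sum of weights 6 + 2 + 1 = 9)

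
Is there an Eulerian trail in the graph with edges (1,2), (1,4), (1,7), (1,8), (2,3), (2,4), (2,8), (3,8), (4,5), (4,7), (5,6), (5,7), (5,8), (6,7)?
Yes — and in fact it has an Eulerian circuit (the graph is connected and all 8 vertices have even degree)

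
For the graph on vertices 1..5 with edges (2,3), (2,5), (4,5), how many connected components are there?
2 (components: {1}, {2, 3, 4, 5})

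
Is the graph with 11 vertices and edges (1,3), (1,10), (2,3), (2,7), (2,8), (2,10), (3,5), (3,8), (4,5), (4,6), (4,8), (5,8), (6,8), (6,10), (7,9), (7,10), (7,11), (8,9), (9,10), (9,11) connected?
Yes (BFS from 1 visits [1, 3, 10, 2, 5, 8, 6, 7, 9, 4, 11] — all 11 vertices reached)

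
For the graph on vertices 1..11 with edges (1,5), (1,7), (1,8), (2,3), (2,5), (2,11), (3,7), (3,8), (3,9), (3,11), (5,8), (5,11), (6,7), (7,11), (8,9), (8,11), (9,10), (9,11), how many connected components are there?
2 (components: {1, 2, 3, 5, 6, 7, 8, 9, 10, 11}, {4})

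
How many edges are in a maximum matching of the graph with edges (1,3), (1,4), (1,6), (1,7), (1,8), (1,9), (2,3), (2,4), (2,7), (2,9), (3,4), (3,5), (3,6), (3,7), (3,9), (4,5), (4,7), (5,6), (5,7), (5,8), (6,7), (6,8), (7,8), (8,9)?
4 (matching: (1,4), (3,5), (6,7), (8,9); upper bound floor(n/2) = floor(9/2) = 4)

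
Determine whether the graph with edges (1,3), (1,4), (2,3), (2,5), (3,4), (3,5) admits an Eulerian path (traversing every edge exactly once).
Yes — and in fact it has an Eulerian circuit (the graph is connected and all 5 vertices have even degree)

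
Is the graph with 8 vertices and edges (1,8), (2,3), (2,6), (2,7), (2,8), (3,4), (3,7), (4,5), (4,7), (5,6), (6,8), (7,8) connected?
Yes (BFS from 1 visits [1, 8, 2, 6, 7, 3, 5, 4] — all 8 vertices reached)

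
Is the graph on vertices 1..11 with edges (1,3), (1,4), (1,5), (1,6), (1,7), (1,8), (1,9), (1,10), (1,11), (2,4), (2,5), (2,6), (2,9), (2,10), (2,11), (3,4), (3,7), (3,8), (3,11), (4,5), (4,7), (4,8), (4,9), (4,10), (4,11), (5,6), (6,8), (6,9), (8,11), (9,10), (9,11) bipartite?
No (odd cycle of length 3: 4 -> 1 -> 11 -> 4)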